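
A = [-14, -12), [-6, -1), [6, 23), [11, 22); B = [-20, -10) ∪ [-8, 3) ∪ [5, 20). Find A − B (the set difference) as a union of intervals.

Merge the first list: [-14, -12), [-6, -1), [6, 23).
[-14, -12) lies entirely inside B → drops out.
[-6, -1) lies entirely inside B → drops out.
[6, 23) with B removed leaves [20, 23).

[20, 23)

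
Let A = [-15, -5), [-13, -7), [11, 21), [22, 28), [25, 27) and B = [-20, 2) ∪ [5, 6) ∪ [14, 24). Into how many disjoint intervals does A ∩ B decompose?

First set merges to [-15, -5), [11, 21), [22, 28).
A ∩ B = [-15, -5), [14, 21), [22, 24).
That is 3 disjoint pieces.

3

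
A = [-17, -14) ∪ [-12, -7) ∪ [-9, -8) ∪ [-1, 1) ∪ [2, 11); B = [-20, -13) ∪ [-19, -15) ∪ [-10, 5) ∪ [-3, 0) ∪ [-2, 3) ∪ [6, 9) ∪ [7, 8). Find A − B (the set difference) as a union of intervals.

[-12, -10) ∪ [5, 6) ∪ [9, 11)

First set merges to [-17, -14), [-12, -7), [-1, 1), [2, 11).
Second set merges to [-20, -13), [-10, 5), [6, 9).
[-17, -14): fully covered by B → removed.
[-12, -7) minus B → [-12, -10).
[-1, 1): fully covered by B → removed.
[2, 11) minus B → [5, 6), [9, 11).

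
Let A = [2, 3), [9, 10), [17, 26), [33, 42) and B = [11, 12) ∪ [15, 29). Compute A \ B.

[2, 3) ∪ [9, 10) ∪ [33, 42)

[2, 3) is untouched.
[9, 10) is untouched.
[17, 26) lies entirely inside B → drops out.
[33, 42) is untouched.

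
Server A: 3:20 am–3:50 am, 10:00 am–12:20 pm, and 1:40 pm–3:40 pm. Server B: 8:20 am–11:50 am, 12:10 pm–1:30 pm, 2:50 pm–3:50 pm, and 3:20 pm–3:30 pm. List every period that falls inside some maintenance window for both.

Merge the second list: 8:20 am–11:50 am, 12:10 pm–1:30 pm, 2:50 pm–3:50 pm.
3:20 am–3:50 am falls entirely outside B.
10:00 am–12:20 pm overlaps B on 10:00 am–11:50 am, 12:10 pm–12:20 pm.
1:40 pm–3:40 pm overlaps B on 2:50 pm–3:40 pm.

10:00 am–11:50 am, 12:10 pm–12:20 pm, 2:50 pm–3:40 pm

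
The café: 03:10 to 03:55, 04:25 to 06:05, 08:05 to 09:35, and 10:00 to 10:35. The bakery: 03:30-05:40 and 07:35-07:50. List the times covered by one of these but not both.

Only in the first: 03:10–03:30, 05:40–06:05, 08:05–09:35, 10:00–10:35.
Only in the second: 03:55–04:25, 07:35–07:50.
Together these are the periods covered by exactly one.

03:10–03:30, 03:55–04:25, 05:40–06:05, 07:35–07:50, 08:05–09:35, 10:00–10:35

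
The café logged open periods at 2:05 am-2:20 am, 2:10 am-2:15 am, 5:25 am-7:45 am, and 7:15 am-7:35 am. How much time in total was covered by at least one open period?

2 h 35 min

Merged: 2:05 am–2:20 am, 5:25 am–7:45 am.
Lengths: 15 min + 2 h 20 min = 2 h 35 min.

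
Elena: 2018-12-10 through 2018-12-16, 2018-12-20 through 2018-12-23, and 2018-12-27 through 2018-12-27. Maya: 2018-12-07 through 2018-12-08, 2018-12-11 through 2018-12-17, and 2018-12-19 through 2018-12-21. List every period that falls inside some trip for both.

2018-12-11 through 2018-12-16, 2018-12-20 through 2018-12-21

2018-12-10 through 2018-12-16 ∩ B → 2018-12-11 through 2018-12-16.
2018-12-20 through 2018-12-23 ∩ B → 2018-12-20 through 2018-12-21.
2018-12-27 through 2018-12-27 meets no B interval.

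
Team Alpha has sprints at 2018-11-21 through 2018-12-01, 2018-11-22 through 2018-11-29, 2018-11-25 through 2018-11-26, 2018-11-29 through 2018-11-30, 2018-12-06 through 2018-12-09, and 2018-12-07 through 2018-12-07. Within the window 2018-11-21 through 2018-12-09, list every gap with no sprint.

The merged coverage is 2018-11-21 through 2018-12-01, 2018-12-06 through 2018-12-09.
Gaps within 2018-11-21 through 2018-12-09: 2018-12-02 through 2018-12-05.

2018-12-02 through 2018-12-05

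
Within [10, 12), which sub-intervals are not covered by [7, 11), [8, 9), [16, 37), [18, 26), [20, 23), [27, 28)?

Covered (merged): [7, 11), [16, 37).
Complement within [10, 12): [11, 12).

[11, 12)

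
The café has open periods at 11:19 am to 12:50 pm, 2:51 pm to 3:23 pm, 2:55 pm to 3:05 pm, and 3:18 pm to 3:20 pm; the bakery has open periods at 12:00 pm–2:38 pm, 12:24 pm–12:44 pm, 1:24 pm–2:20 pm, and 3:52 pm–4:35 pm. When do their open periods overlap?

A, merged: 11:19 am–12:50 pm, 2:51 pm–3:23 pm.
B, merged: 12:00 pm–2:38 pm, 3:52 pm–4:35 pm.
11:19 am–12:50 pm ∩ B → 12:00 pm–12:50 pm.
2:51 pm–3:23 pm meets no B interval.

12:00 pm–12:50 pm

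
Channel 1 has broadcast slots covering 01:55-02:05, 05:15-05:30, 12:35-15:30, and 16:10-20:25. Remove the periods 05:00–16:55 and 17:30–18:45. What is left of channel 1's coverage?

01:55–02:05, 16:55–17:30, 18:45–20:25

01:55–02:05 is untouched.
05:15–05:30 lies entirely inside B → drops out.
12:35–15:30 lies entirely inside B → drops out.
16:10–20:25 with B removed leaves 16:55–17:30, 18:45–20:25.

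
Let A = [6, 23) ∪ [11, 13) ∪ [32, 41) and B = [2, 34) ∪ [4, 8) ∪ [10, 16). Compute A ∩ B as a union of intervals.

[6, 23) ∪ [32, 34)

First set merges to [6, 23), [32, 41).
Second set merges to [2, 34).
[6, 23) meets the second set on [6, 23).
[32, 41) meets the second set on [32, 34).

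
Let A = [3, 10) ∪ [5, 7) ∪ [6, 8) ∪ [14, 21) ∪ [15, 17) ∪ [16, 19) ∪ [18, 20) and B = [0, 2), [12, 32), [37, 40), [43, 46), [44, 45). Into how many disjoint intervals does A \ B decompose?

Merge the first list: [3, 10), [14, 21).
Merge the second list: [0, 2), [12, 32), [37, 40), [43, 46).
A \ B = [3, 10).
That is 1 disjoint piece.

1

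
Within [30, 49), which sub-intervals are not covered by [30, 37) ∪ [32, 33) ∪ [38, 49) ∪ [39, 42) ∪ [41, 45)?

After merging, the occupied span is [30, 37), [38, 49).
Complement within [30, 49): [37, 38).

[37, 38)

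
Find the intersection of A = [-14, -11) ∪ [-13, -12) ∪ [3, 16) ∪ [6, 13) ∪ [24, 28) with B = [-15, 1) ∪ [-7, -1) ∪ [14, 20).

Merge the first list: [-14, -11), [3, 16), [24, 28).
Merge the second list: [-15, 1), [14, 20).
[-14, -11) meets the second set on [-14, -11).
[3, 16) meets the second set on [14, 16).
[24, 28): no overlap with the second set.

[-14, -11) ∪ [14, 16)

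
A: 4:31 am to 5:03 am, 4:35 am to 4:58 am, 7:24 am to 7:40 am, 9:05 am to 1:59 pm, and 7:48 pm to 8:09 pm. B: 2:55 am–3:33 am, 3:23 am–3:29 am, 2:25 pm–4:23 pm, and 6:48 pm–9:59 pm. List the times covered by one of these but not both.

A, merged: 4:31 am–5:03 am, 7:24 am–7:40 am, 9:05 am–1:59 pm, 7:48 pm–8:09 pm.
B, merged: 2:55 am–3:33 am, 2:25 pm–4:23 pm, 6:48 pm–9:59 pm.
Only in the first: 4:31 am–5:03 am, 7:24 am–7:40 am, 9:05 am–1:59 pm.
Only in the second: 2:55 am–3:33 am, 2:25 pm–4:23 pm, 6:48 pm–7:48 pm, 8:09 pm–9:59 pm.
Together these are the periods covered by exactly one.

2:55 am–3:33 am, 4:31 am–5:03 am, 7:24 am–7:40 am, 9:05 am–1:59 pm, 2:25 pm–4:23 pm, 6:48 pm–7:48 pm, 8:09 pm–9:59 pm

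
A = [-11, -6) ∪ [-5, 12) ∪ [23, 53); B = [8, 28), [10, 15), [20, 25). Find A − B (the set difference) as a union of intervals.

Merge the second list: [8, 28).
[-11, -6): no B overlap → unchanged.
[-5, 12) minus B → [-5, 8).
[23, 53) minus B → [28, 53).

[-11, -6) ∪ [-5, 8) ∪ [28, 53)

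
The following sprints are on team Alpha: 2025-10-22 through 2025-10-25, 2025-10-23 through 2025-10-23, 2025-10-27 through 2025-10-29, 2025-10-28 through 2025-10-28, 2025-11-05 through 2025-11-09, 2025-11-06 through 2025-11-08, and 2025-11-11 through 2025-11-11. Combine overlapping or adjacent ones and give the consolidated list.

2025-10-23 through 2025-10-23 overlaps/touches 2025-10-22 through 2025-10-25 → extend to 2025-10-22 through 2025-10-25.
2025-10-27 through 2025-10-29 is disjoint → start new block.
2025-10-28 through 2025-10-28 overlaps/touches 2025-10-27 through 2025-10-29 → extend to 2025-10-27 through 2025-10-29.
2025-11-05 through 2025-11-09 is disjoint → start new block.
2025-11-06 through 2025-11-08 overlaps/touches 2025-11-05 through 2025-11-09 → extend to 2025-11-05 through 2025-11-09.
2025-11-11 through 2025-11-11 is disjoint → start new block.

2025-10-22 through 2025-10-25, 2025-10-27 through 2025-10-29, 2025-11-05 through 2025-11-09, 2025-11-11 through 2025-11-11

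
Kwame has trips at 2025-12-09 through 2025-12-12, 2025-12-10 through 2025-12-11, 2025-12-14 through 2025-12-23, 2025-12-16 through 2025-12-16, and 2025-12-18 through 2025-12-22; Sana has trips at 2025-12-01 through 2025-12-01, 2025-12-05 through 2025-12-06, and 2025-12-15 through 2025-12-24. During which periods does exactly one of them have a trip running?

First set merges to 2025-12-09 through 2025-12-12, 2025-12-14 through 2025-12-23.
A \ B = 2025-12-09 through 2025-12-12, 2025-12-14 through 2025-12-14.
B \ A = 2025-12-01 through 2025-12-01, 2025-12-05 through 2025-12-06, 2025-12-24 through 2025-12-24.
Union of the two gives the symmetric difference.

2025-12-01 through 2025-12-01, 2025-12-05 through 2025-12-06, 2025-12-09 through 2025-12-12, 2025-12-14 through 2025-12-14, 2025-12-24 through 2025-12-24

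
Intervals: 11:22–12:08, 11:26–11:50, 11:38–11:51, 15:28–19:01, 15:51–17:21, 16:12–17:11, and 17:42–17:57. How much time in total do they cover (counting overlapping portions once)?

4 h 19 min

Merged: 11:22–12:08, 15:28–19:01.
Lengths: 46 min + 3 h 33 min = 4 h 19 min.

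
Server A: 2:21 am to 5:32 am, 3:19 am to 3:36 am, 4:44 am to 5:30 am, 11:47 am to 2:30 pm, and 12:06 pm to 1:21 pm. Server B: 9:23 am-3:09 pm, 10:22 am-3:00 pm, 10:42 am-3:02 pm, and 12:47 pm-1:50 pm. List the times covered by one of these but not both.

A, merged: 2:21 am-5:32 am, 11:47 am-2:30 pm.
B, merged: 9:23 am-3:09 pm.
A but not B: 2:21 am-5:32 am.
B but not A: 9:23 am-11:47 am, 2:30 pm-3:09 pm.
Combining gives A △ B.

2:21 am-5:32 am, 9:23 am-11:47 am, 2:30 pm-3:09 pm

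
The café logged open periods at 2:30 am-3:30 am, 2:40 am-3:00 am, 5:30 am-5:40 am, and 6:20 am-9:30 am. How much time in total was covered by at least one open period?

Merged: 2:30 am-3:30 am, 5:30 am-5:40 am, 6:20 am-9:30 am.
Lengths: 1 h + 10 min + 3 h 10 min = 4 h 20 min.

4 h 20 min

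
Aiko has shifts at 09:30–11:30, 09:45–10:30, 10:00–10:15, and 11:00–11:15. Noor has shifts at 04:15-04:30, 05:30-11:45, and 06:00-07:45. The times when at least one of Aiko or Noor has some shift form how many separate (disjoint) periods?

2

First set merges to 09:30–11:30.
Second set merges to 04:15–04:30, 05:30–11:45.
A ∪ B = 04:15–04:30, 05:30–11:45.
That is 2 disjoint pieces.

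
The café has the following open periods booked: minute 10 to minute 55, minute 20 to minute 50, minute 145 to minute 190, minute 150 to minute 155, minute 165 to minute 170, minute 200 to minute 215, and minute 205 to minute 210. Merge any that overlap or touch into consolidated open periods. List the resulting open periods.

minute 10 to minute 55, minute 145 to minute 190, minute 200 to minute 215

minute 20 to minute 50 overlaps/touches minute 10 to minute 55 → extend to minute 10 to minute 55.
minute 145 to minute 190 is disjoint → start new block.
minute 150 to minute 155 overlaps/touches minute 145 to minute 190 → extend to minute 145 to minute 190.
minute 165 to minute 170 overlaps/touches minute 145 to minute 190 → extend to minute 145 to minute 190.
minute 200 to minute 215 is disjoint → start new block.
minute 205 to minute 210 overlaps/touches minute 200 to minute 215 → extend to minute 200 to minute 215.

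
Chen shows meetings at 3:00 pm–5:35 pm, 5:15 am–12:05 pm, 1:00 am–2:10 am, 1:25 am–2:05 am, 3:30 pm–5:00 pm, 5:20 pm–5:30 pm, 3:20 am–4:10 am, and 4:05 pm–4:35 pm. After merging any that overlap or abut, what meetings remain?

Sort by start: 1:00 am-2:10 am, 1:25 am-2:05 am, 3:20 am-4:10 am, 5:15 am-12:05 pm, 3:00 pm-5:35 pm, 3:30 pm-5:00 pm, 4:05 pm-4:35 pm, 5:20 pm-5:30 pm.
1:25 am-2:05 am overlaps/touches 1:00 am-2:10 am → extend to 1:00 am-2:10 am.
3:20 am-4:10 am is disjoint → start new block.
5:15 am-12:05 pm is disjoint → start new block.
3:00 pm-5:35 pm is disjoint → start new block.
3:30 pm-5:00 pm overlaps/touches 3:00 pm-5:35 pm → extend to 3:00 pm-5:35 pm.
4:05 pm-4:35 pm overlaps/touches 3:00 pm-5:35 pm → extend to 3:00 pm-5:35 pm.
5:20 pm-5:30 pm overlaps/touches 3:00 pm-5:35 pm → extend to 3:00 pm-5:35 pm.

1:00 am-2:10 am, 3:20 am-4:10 am, 5:15 am-12:05 pm, 3:00 pm-5:35 pm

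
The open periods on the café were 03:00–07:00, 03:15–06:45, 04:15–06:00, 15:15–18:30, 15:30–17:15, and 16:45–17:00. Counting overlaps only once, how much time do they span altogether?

7 h 15 min

Merged: 03:00–07:00, 15:15–18:30.
Lengths: 4 h + 3 h 15 min = 7 h 15 min.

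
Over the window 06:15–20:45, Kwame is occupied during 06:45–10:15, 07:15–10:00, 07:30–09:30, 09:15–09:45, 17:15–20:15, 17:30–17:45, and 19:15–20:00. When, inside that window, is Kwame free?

06:15–06:45, 10:15–17:15, 20:15–20:45

After merging, the occupied span is 06:45–10:15, 17:15–20:15.
Gaps within 06:15–20:45: 06:15–06:45, 10:15–17:15, 20:15–20:45.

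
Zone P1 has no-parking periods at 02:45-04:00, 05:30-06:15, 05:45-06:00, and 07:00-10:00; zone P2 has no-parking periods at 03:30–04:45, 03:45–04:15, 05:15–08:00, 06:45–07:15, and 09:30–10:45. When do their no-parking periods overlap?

03:30-04:00, 05:30-06:15, 07:00-08:00, 09:30-10:00

A, merged: 02:45-04:00, 05:30-06:15, 07:00-10:00.
B, merged: 03:30-04:45, 05:15-08:00, 09:30-10:45.
02:45-04:00 meets the second set on 03:30-04:00.
05:30-06:15 meets the second set on 05:30-06:15.
07:00-10:00 meets the second set on 07:00-08:00, 09:30-10:00.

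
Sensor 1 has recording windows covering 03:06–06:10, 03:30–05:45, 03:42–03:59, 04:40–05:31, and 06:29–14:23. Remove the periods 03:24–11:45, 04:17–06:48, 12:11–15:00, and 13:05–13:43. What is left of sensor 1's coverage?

03:06–03:24, 11:45–12:11

First set merges to 03:06–06:10, 06:29–14:23.
Second set merges to 03:24–11:45, 12:11–15:00.
03:06–06:10 minus B → 03:06–03:24.
06:29–14:23 minus B → 11:45–12:11.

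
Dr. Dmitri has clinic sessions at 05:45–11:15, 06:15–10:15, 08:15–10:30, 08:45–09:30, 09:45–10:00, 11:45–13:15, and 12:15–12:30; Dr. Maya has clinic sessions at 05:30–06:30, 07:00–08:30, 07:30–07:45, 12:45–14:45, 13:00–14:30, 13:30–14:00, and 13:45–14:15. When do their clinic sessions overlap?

Merge the first list: 05:45-11:15, 11:45-13:15.
Merge the second list: 05:30-06:30, 07:00-08:30, 12:45-14:45.
05:45-11:15 overlaps B on 05:45-06:30, 07:00-08:30.
11:45-13:15 overlaps B on 12:45-13:15.

05:45-06:30, 07:00-08:30, 12:45-13:15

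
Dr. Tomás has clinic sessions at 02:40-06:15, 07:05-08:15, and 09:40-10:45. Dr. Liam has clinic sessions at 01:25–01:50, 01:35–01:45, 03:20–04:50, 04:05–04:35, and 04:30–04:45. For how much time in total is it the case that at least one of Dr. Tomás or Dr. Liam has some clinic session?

6 h 15 min

Merge the second list: 01:25–01:50, 03:20–04:50.
A ∪ B = 01:25–01:50, 02:40–06:15, 07:05–08:15, 09:40–10:45.
Total: 25 min + 3 h 35 min + 1 h 10 min + 1 h 5 min = 6 h 15 min.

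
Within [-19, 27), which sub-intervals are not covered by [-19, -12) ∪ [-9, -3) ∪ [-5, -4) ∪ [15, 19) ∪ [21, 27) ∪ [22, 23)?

[-12, -9) ∪ [-3, 15) ∪ [19, 21)

After merging, the occupied span is [-19, -12), [-9, -3), [15, 19), [21, 27).
Uncovered inside [-19, 27): [-12, -9), [-3, 15), [19, 21).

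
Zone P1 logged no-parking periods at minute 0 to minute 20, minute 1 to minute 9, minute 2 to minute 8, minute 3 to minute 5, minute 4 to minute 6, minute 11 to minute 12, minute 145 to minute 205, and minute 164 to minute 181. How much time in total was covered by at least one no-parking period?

80 minutes

Merged: minute 0 to minute 20, minute 145 to minute 205.
Lengths: 20 minutes + 60 minutes = 80 minutes.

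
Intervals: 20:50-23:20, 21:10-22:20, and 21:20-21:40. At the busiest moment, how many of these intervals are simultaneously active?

At 21:20, 3 of the intervals are simultaneously active.
No point has more.

3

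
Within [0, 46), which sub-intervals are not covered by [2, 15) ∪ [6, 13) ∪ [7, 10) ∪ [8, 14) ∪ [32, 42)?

Covered (merged): [2, 15), [32, 42).
Gaps within [0, 46): [0, 2), [15, 32), [42, 46).

[0, 2) ∪ [15, 32) ∪ [42, 46)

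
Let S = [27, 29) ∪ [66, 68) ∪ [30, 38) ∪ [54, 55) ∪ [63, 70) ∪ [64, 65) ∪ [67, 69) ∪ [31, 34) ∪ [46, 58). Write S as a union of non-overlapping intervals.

Sort by start: [27, 29), [30, 38), [31, 34), [46, 58), [54, 55), [63, 70), [64, 65), [66, 68), [67, 69).
[30, 38) is disjoint → start new block.
[31, 34) overlaps/touches [30, 38) → extend to [30, 38).
[46, 58) is disjoint → start new block.
[54, 55) overlaps/touches [46, 58) → extend to [46, 58).
[63, 70) is disjoint → start new block.
[64, 65) overlaps/touches [63, 70) → extend to [63, 70).
[66, 68) overlaps/touches [63, 70) → extend to [63, 70).
[67, 69) overlaps/touches [63, 70) → extend to [63, 70).

[27, 29) ∪ [30, 38) ∪ [46, 58) ∪ [63, 70)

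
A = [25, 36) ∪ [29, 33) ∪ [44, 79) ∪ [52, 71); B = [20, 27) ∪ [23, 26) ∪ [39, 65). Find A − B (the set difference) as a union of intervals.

A, merged: [25, 36), [44, 79).
B, merged: [20, 27), [39, 65).
[25, 36) with B removed leaves [27, 36).
[44, 79) with B removed leaves [65, 79).

[27, 36) ∪ [65, 79)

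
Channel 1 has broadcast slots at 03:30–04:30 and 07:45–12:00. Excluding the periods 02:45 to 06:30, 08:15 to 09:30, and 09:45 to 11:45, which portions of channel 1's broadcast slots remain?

07:45-08:15, 09:30-09:45, 11:45-12:00

03:30-04:30: entirely removed.
07:45-12:00 \ B = 07:45-08:15, 09:30-09:45, 11:45-12:00.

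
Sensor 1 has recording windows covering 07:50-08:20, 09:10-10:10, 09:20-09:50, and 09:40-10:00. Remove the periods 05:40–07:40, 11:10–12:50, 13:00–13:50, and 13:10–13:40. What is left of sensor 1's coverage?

07:50-08:20, 09:10-10:10

Merge the first list: 07:50-08:20, 09:10-10:10.
Merge the second list: 05:40-07:40, 11:10-12:50, 13:00-13:50.
07:50-08:20: nothing removed.
09:10-10:10: nothing removed.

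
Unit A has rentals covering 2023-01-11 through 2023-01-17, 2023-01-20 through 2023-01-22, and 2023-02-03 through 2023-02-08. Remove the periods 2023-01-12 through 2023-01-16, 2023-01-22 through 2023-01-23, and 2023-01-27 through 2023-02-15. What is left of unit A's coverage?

2023-01-11 through 2023-01-17 \ B = 2023-01-11 through 2023-01-11, 2023-01-17 through 2023-01-17.
2023-01-20 through 2023-01-22 \ B = 2023-01-20 through 2023-01-21.
2023-02-03 through 2023-02-08: entirely removed.

2023-01-11 through 2023-01-11, 2023-01-17 through 2023-01-17, 2023-01-20 through 2023-01-21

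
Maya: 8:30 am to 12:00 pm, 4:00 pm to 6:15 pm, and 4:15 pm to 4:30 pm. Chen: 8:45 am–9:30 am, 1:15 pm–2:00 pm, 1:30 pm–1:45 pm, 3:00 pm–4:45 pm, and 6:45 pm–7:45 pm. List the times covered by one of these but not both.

First set merges to 8:30 am–12:00 pm, 4:00 pm–6:15 pm.
Second set merges to 8:45 am–9:30 am, 1:15 pm–2:00 pm, 3:00 pm–4:45 pm, 6:45 pm–7:45 pm.
Only in the first: 8:30 am–8:45 am, 9:30 am–12:00 pm, 4:45 pm–6:15 pm.
Only in the second: 1:15 pm–2:00 pm, 3:00 pm–4:00 pm, 6:45 pm–7:45 pm.
Together these are the periods covered by exactly one.

8:30 am–8:45 am, 9:30 am–12:00 pm, 1:15 pm–2:00 pm, 3:00 pm–4:00 pm, 4:45 pm–6:15 pm, 6:45 pm–7:45 pm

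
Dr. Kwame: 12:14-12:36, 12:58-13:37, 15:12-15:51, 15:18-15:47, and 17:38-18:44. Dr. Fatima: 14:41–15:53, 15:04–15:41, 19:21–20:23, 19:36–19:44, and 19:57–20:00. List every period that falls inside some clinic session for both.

15:12–15:51

A, merged: 12:14–12:36, 12:58–13:37, 15:12–15:51, 17:38–18:44.
B, merged: 14:41–15:53, 19:21–20:23.
12:14–12:36 meets no B interval.
12:58–13:37 meets no B interval.
15:12–15:51 ∩ B → 15:12–15:51.
17:38–18:44 meets no B interval.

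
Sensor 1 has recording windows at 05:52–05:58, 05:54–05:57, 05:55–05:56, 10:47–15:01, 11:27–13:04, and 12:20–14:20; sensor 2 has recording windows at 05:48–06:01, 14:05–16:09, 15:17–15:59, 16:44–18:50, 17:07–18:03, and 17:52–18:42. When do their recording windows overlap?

Merge the first list: 05:52–05:58, 10:47–15:01.
Merge the second list: 05:48–06:01, 14:05–16:09, 16:44–18:50.
05:52–05:58 overlaps B on 05:52–05:58.
10:47–15:01 overlaps B on 14:05–15:01.

05:52–05:58, 14:05–15:01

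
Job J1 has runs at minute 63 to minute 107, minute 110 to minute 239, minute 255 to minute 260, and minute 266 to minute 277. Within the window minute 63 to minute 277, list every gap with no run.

After merging, the occupied span is minute 63 to minute 107, minute 110 to minute 239, minute 255 to minute 260, minute 266 to minute 277.
Uncovered inside minute 63 to minute 277: minute 107 to minute 110, minute 239 to minute 255, minute 260 to minute 266.

minute 107 to minute 110, minute 239 to minute 255, minute 260 to minute 266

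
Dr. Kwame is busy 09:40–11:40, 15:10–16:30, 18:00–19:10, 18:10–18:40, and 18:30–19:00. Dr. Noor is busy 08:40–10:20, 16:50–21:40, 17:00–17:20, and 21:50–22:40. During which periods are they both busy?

A, merged: 09:40–11:40, 15:10–16:30, 18:00–19:10.
B, merged: 08:40–10:20, 16:50–21:40, 21:50–22:40.
09:40–11:40 meets the second set on 09:40–10:20.
15:10–16:30: no overlap with the second set.
18:00–19:10 meets the second set on 18:00–19:10.

09:40–10:20, 18:00–19:10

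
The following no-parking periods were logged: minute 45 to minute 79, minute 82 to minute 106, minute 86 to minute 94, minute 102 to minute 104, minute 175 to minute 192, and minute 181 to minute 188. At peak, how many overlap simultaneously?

2

Sweep endpoints in order; track running count of active intervals.
Peak of 2 reached at minute 86.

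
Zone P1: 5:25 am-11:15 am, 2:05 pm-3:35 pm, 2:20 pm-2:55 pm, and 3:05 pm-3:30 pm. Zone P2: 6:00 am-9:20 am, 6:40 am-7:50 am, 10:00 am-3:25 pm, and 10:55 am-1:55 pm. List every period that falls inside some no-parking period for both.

6:00 am–9:20 am, 10:00 am–11:15 am, 2:05 pm–3:25 pm

Merge the first list: 5:25 am–11:15 am, 2:05 pm–3:35 pm.
Merge the second list: 6:00 am–9:20 am, 10:00 am–3:25 pm.
5:25 am–11:15 am meets the second set on 6:00 am–9:20 am, 10:00 am–11:15 am.
2:05 pm–3:35 pm meets the second set on 2:05 pm–3:25 pm.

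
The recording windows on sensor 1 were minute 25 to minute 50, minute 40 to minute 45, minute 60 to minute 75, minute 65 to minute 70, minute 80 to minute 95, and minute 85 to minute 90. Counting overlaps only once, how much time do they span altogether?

Merged: minute 25 to minute 50, minute 60 to minute 75, minute 80 to minute 95.
Lengths: 25 minutes + 15 minutes + 15 minutes = 55 minutes.

55 minutes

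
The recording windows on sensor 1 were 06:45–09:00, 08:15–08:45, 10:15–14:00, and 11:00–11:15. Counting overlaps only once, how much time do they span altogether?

Merged: 06:45-09:00, 10:15-14:00.
Lengths: 2 h 15 min + 3 h 45 min = 6 h.

6 h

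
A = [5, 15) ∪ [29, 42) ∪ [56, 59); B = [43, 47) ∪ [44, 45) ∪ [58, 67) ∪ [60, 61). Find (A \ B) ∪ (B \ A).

[5, 15) ∪ [29, 42) ∪ [43, 47) ∪ [56, 58) ∪ [59, 67)

Merge the second list: [43, 47), [58, 67).
Only in the first: [5, 15), [29, 42), [56, 58).
Only in the second: [43, 47), [59, 67).
Together these are the periods covered by exactly one.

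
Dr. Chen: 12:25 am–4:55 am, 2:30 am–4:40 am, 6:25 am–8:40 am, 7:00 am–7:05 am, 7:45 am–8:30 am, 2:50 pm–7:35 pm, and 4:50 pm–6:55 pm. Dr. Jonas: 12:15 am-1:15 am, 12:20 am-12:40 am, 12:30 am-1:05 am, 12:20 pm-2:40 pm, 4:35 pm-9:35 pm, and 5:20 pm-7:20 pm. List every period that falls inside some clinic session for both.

First set merges to 12:25 am-4:55 am, 6:25 am-8:40 am, 2:50 pm-7:35 pm.
Second set merges to 12:15 am-1:15 am, 12:20 pm-2:40 pm, 4:35 pm-9:35 pm.
12:25 am-4:55 am meets the second set on 12:25 am-1:15 am.
6:25 am-8:40 am: no overlap with the second set.
2:50 pm-7:35 pm meets the second set on 4:35 pm-7:35 pm.

12:25 am-1:15 am, 4:35 pm-7:35 pm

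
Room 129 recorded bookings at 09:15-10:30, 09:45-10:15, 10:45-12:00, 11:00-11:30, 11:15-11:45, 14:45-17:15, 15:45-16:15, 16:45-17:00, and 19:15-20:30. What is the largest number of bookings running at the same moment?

3

Sweep endpoints in order; track running count of active intervals.
Peak of 3 reached at 11:15.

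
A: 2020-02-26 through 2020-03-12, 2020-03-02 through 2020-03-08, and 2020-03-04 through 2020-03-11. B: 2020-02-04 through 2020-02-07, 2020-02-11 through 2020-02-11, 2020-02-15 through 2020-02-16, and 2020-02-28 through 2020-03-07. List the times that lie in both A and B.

2020-02-28 through 2020-03-07

First set merges to 2020-02-26 through 2020-03-12.
2020-02-26 through 2020-03-12 overlaps B on 2020-02-28 through 2020-03-07.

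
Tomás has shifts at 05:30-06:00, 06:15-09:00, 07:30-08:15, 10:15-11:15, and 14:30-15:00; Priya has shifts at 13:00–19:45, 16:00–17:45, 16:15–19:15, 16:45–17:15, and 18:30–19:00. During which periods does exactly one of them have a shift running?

A, merged: 05:30–06:00, 06:15–09:00, 10:15–11:15, 14:30–15:00.
B, merged: 13:00–19:45.
A but not B: 05:30–06:00, 06:15–09:00, 10:15–11:15.
B but not A: 13:00–14:30, 15:00–19:45.
Combining gives A △ B.

05:30–06:00, 06:15–09:00, 10:15–11:15, 13:00–14:30, 15:00–19:45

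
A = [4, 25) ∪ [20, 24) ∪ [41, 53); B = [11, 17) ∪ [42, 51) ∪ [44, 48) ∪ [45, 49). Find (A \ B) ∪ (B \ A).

[4, 11) ∪ [17, 25) ∪ [41, 42) ∪ [51, 53)

First set merges to [4, 25), [41, 53).
Second set merges to [11, 17), [42, 51).
A but not B: [4, 11), [17, 25), [41, 42), [51, 53).
B but not A: none.
Combining gives A △ B.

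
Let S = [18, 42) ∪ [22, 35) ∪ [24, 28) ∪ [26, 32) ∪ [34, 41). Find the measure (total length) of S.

24

Merged: [18, 42).
Length: 24.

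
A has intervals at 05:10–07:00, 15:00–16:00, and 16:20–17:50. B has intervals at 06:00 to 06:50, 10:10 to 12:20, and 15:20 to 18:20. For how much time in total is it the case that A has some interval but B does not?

A \ B = 05:10–06:00, 06:50–07:00, 15:00–15:20.
Total: 50 min + 10 min + 20 min = 1 h 20 min.

1 h 20 min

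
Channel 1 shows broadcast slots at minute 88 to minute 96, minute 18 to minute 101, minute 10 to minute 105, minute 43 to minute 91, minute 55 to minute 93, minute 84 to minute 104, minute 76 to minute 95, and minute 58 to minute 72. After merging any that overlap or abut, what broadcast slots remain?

Sort by start: minute 10 to minute 105, minute 18 to minute 101, minute 43 to minute 91, minute 55 to minute 93, minute 58 to minute 72, minute 76 to minute 95, minute 84 to minute 104, minute 88 to minute 96.
minute 18 to minute 101 overlaps/touches minute 10 to minute 105 → extend to minute 10 to minute 105.
minute 43 to minute 91 overlaps/touches minute 10 to minute 105 → extend to minute 10 to minute 105.
minute 55 to minute 93 overlaps/touches minute 10 to minute 105 → extend to minute 10 to minute 105.
minute 58 to minute 72 overlaps/touches minute 10 to minute 105 → extend to minute 10 to minute 105.
minute 76 to minute 95 overlaps/touches minute 10 to minute 105 → extend to minute 10 to minute 105.
minute 84 to minute 104 overlaps/touches minute 10 to minute 105 → extend to minute 10 to minute 105.
minute 88 to minute 96 overlaps/touches minute 10 to minute 105 → extend to minute 10 to minute 105.

minute 10 to minute 105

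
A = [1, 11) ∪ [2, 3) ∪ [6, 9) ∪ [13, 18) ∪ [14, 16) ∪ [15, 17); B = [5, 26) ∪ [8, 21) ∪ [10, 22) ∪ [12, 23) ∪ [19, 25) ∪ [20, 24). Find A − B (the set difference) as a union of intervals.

A, merged: [1, 11), [13, 18).
B, merged: [5, 26).
[1, 11) minus B → [1, 5).
[13, 18): fully covered by B → removed.

[1, 5)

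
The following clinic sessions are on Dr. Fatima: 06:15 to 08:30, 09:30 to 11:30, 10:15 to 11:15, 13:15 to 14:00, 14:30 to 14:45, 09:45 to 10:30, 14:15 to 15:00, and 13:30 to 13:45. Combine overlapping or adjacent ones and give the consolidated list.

06:15-08:30, 09:30-11:30, 13:15-14:00, 14:15-15:00

Sort by start: 06:15-08:30, 09:30-11:30, 09:45-10:30, 10:15-11:15, 13:15-14:00, 13:30-13:45, 14:15-15:00, 14:30-14:45.
09:30-11:30 is disjoint → start new block.
09:45-10:30 overlaps/touches 09:30-11:30 → extend to 09:30-11:30.
10:15-11:15 overlaps/touches 09:30-11:30 → extend to 09:30-11:30.
13:15-14:00 is disjoint → start new block.
13:30-13:45 overlaps/touches 13:15-14:00 → extend to 13:15-14:00.
14:15-15:00 is disjoint → start new block.
14:30-14:45 overlaps/touches 14:15-15:00 → extend to 14:15-15:00.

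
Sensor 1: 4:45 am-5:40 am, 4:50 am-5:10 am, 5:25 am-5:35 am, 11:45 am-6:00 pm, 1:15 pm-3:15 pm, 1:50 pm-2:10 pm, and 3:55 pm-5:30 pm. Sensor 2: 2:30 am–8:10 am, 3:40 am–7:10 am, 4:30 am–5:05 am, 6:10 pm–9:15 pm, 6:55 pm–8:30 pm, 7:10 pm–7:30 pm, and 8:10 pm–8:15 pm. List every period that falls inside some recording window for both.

4:45 am-5:40 am

A, merged: 4:45 am-5:40 am, 11:45 am-6:00 pm.
B, merged: 2:30 am-8:10 am, 6:10 pm-9:15 pm.
4:45 am-5:40 am meets the second set on 4:45 am-5:40 am.
11:45 am-6:00 pm: no overlap with the second set.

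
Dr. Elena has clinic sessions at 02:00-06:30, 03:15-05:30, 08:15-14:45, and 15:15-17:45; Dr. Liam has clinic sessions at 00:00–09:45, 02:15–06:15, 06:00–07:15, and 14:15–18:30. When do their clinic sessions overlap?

02:00-06:30, 08:15-09:45, 14:15-14:45, 15:15-17:45

First set merges to 02:00-06:30, 08:15-14:45, 15:15-17:45.
Second set merges to 00:00-09:45, 14:15-18:30.
02:00-06:30 ∩ B → 02:00-06:30.
08:15-14:45 ∩ B → 08:15-09:45, 14:15-14:45.
15:15-17:45 ∩ B → 15:15-17:45.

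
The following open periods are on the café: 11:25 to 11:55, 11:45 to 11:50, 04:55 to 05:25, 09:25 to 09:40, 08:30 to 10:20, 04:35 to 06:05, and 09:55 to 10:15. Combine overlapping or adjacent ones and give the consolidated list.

Sort by start: 04:35-06:05, 04:55-05:25, 08:30-10:20, 09:25-09:40, 09:55-10:15, 11:25-11:55, 11:45-11:50.
04:55-05:25 overlaps/touches 04:35-06:05 → extend to 04:35-06:05.
08:30-10:20 is disjoint → start new block.
09:25-09:40 overlaps/touches 08:30-10:20 → extend to 08:30-10:20.
09:55-10:15 overlaps/touches 08:30-10:20 → extend to 08:30-10:20.
11:25-11:55 is disjoint → start new block.
11:45-11:50 overlaps/touches 11:25-11:55 → extend to 11:25-11:55.

04:35-06:05, 08:30-10:20, 11:25-11:55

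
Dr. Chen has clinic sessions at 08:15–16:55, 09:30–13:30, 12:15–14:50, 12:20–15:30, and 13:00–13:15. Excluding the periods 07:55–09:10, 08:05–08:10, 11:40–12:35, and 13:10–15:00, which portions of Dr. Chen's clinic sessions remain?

09:10–11:40, 12:35–13:10, 15:00–16:55

A, merged: 08:15–16:55.
B, merged: 07:55–09:10, 11:40–12:35, 13:10–15:00.
08:15–16:55 \ B = 09:10–11:40, 12:35–13:10, 15:00–16:55.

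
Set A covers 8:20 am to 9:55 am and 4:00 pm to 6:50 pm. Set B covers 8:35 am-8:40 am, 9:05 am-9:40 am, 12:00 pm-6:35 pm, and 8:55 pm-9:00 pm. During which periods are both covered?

8:20 am-9:55 am meets the second set on 8:35 am-8:40 am, 9:05 am-9:40 am.
4:00 pm-6:50 pm meets the second set on 4:00 pm-6:35 pm.

8:35 am-8:40 am, 9:05 am-9:40 am, 4:00 pm-6:35 pm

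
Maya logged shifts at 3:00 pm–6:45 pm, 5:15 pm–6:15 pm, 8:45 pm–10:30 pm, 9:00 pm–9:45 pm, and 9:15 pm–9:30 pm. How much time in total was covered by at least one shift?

5 h 30 min

Merged: 3:00 pm–6:45 pm, 8:45 pm–10:30 pm.
Lengths: 3 h 45 min + 1 h 45 min = 5 h 30 min.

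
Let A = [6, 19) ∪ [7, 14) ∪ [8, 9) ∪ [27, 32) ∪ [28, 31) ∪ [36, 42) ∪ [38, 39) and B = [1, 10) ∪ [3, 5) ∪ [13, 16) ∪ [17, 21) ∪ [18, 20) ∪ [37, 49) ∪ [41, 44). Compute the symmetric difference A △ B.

A, merged: [6, 19), [27, 32), [36, 42).
B, merged: [1, 10), [13, 16), [17, 21), [37, 49).
A but not B: [10, 13), [16, 17), [27, 32), [36, 37).
B but not A: [1, 6), [19, 21), [42, 49).
Combining gives A △ B.

[1, 6) ∪ [10, 13) ∪ [16, 17) ∪ [19, 21) ∪ [27, 32) ∪ [36, 37) ∪ [42, 49)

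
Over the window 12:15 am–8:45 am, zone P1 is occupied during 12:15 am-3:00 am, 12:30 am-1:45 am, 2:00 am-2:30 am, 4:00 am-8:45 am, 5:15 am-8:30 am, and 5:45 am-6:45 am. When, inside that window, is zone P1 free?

Covered (merged): 12:15 am-3:00 am, 4:00 am-8:45 am.
Uncovered inside 12:15 am-8:45 am: 3:00 am-4:00 am.

3:00 am-4:00 am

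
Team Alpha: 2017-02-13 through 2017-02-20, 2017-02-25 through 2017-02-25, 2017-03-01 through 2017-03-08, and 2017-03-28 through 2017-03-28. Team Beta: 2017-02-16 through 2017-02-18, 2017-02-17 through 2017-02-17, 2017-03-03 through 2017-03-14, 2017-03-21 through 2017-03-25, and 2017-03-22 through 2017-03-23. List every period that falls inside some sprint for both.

2017-02-16 through 2017-02-18, 2017-03-03 through 2017-03-08

Merge the second list: 2017-02-16 through 2017-02-18, 2017-03-03 through 2017-03-14, 2017-03-21 through 2017-03-25.
2017-02-13 through 2017-02-20 overlaps B on 2017-02-16 through 2017-02-18.
2017-02-25 through 2017-02-25 falls entirely outside B.
2017-03-01 through 2017-03-08 overlaps B on 2017-03-03 through 2017-03-08.
2017-03-28 through 2017-03-28 falls entirely outside B.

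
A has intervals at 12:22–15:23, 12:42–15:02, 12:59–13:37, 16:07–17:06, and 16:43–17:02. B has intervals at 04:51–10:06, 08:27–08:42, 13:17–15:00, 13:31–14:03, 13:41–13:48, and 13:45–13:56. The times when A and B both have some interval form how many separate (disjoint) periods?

Merge the first list: 12:22–15:23, 16:07–17:06.
Merge the second list: 04:51–10:06, 13:17–15:00.
A ∩ B = 13:17–15:00.
That is 1 disjoint piece.

1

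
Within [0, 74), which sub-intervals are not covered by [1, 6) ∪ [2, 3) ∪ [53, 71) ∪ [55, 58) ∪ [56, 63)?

The merged coverage is [1, 6), [53, 71).
Gaps within [0, 74): [0, 1), [6, 53), [71, 74).

[0, 1) ∪ [6, 53) ∪ [71, 74)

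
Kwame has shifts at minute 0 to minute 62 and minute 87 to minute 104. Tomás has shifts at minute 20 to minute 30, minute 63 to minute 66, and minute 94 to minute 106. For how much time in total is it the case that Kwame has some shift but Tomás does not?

A \ B = minute 0 to minute 20, minute 30 to minute 62, minute 87 to minute 94.
Total: 20 minutes + 32 minutes + 7 minutes = 59 minutes.

59 minutes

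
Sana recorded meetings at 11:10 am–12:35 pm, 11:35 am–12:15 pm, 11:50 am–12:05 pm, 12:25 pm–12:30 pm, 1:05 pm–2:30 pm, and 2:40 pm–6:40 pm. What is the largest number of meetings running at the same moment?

3

Sweep endpoints in order; track running count of active intervals.
Peak of 3 reached at 11:50 am.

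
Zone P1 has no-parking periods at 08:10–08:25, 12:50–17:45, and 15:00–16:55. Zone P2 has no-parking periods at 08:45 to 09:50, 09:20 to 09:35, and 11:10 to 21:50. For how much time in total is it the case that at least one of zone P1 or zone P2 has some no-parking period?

12 h

First set merges to 08:10-08:25, 12:50-17:45.
Second set merges to 08:45-09:50, 11:10-21:50.
A ∪ B = 08:10-08:25, 08:45-09:50, 11:10-21:50.
Total: 15 min + 1 h 5 min + 10 h 40 min = 12 h.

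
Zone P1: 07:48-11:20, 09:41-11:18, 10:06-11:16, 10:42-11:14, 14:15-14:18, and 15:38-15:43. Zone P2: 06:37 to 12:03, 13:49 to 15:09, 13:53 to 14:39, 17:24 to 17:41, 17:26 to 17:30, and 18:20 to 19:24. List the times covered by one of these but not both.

A, merged: 07:48-11:20, 14:15-14:18, 15:38-15:43.
B, merged: 06:37-12:03, 13:49-15:09, 17:24-17:41, 18:20-19:24.
A \ B = 15:38-15:43.
B \ A = 06:37-07:48, 11:20-12:03, 13:49-14:15, 14:18-15:09, 17:24-17:41, 18:20-19:24.
Union of the two gives the symmetric difference.

06:37-07:48, 11:20-12:03, 13:49-14:15, 14:18-15:09, 15:38-15:43, 17:24-17:41, 18:20-19:24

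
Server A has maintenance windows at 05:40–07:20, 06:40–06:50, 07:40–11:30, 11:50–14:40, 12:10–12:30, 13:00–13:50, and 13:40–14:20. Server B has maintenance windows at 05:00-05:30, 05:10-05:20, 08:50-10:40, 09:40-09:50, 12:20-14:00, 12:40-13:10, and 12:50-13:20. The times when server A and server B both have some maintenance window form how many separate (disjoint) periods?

2

First set merges to 05:40–07:20, 07:40–11:30, 11:50–14:40.
Second set merges to 05:00–05:30, 08:50–10:40, 12:20–14:00.
A ∩ B = 08:50–10:40, 12:20–14:00.
That is 2 disjoint pieces.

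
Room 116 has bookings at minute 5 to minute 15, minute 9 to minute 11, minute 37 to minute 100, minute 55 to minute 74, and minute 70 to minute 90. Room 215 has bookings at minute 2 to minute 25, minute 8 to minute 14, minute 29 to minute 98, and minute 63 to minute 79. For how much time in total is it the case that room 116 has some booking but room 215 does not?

2 minutes

First set merges to minute 5 to minute 15, minute 37 to minute 100.
Second set merges to minute 2 to minute 25, minute 29 to minute 98.
A \ B = minute 98 to minute 100.
Total: 2 minutes.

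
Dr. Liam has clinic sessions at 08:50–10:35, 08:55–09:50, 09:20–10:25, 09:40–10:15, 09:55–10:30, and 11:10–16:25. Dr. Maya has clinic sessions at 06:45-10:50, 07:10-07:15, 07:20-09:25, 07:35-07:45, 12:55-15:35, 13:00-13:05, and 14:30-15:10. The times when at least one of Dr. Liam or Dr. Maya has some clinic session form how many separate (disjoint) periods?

2

A, merged: 08:50–10:35, 11:10–16:25.
B, merged: 06:45–10:50, 12:55–15:35.
A ∪ B = 06:45–10:50, 11:10–16:25.
That is 2 disjoint pieces.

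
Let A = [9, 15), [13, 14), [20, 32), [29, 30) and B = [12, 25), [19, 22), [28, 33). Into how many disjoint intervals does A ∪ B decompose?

Merge the first list: [9, 15), [20, 32).
Merge the second list: [12, 25), [28, 33).
A ∪ B = [9, 33).
That is 1 disjoint piece.

1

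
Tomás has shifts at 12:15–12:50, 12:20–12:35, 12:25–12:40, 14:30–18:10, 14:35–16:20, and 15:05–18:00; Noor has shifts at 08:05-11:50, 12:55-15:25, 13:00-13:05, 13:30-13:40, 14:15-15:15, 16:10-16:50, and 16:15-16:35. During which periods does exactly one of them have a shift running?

Merge the first list: 12:15-12:50, 14:30-18:10.
Merge the second list: 08:05-11:50, 12:55-15:25, 16:10-16:50.
Only in the first: 12:15-12:50, 15:25-16:10, 16:50-18:10.
Only in the second: 08:05-11:50, 12:55-14:30.
Together these are the periods covered by exactly one.

08:05-11:50, 12:15-12:50, 12:55-14:30, 15:25-16:10, 16:50-18:10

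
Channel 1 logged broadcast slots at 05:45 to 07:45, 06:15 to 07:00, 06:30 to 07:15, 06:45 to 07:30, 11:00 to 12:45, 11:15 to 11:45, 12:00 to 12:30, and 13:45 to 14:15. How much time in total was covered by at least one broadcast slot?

4 h 15 min

Merged: 05:45–07:45, 11:00–12:45, 13:45–14:15.
Lengths: 2 h + 1 h 45 min + 30 min = 4 h 15 min.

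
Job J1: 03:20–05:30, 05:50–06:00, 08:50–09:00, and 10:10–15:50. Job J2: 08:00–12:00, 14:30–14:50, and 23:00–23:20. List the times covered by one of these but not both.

A \ B = 03:20–05:30, 05:50–06:00, 12:00–14:30, 14:50–15:50.
B \ A = 08:00–08:50, 09:00–10:10, 23:00–23:20.
Union of the two gives the symmetric difference.

03:20–05:30, 05:50–06:00, 08:00–08:50, 09:00–10:10, 12:00–14:30, 14:50–15:50, 23:00–23:20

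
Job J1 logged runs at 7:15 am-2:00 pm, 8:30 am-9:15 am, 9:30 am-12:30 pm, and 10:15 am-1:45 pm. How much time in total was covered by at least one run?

Merged: 7:15 am–2:00 pm.
Length: 6 h 45 min.

6 h 45 min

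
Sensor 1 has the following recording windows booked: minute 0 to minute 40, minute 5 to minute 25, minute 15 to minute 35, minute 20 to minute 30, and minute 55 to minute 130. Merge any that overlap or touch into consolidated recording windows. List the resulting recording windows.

minute 0 to minute 40, minute 55 to minute 130

minute 5 to minute 25 overlaps/touches minute 0 to minute 40 → extend to minute 0 to minute 40.
minute 15 to minute 35 overlaps/touches minute 0 to minute 40 → extend to minute 0 to minute 40.
minute 20 to minute 30 overlaps/touches minute 0 to minute 40 → extend to minute 0 to minute 40.
minute 55 to minute 130 is disjoint → start new block.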